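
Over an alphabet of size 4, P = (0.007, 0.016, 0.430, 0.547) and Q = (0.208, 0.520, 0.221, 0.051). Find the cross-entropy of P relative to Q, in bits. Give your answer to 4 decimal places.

3.3159 bits

H(P,Q) = −Σ p·log₂ q.
  −0.007·log₂(0.208) = 0.01586
  −0.016·log₂(0.520) = 0.01509
  −0.430·log₂(0.221) = 0.93649
  −0.547·log₂(0.051) = 2.34847
H(P,Q) = 3.3159 bits.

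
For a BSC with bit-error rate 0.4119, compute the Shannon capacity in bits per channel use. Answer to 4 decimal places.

Binary symmetric channel: C = 1 − h₂(ε) where h₂ is the binary entropy function.
h₂(0.4119) = −0.4119·log₂0.4119 − 0.5881·log₂0.5881 = 0.9775.
C = 1 − 0.9775 = 0.0225 bits per channel use.

0.0225 bits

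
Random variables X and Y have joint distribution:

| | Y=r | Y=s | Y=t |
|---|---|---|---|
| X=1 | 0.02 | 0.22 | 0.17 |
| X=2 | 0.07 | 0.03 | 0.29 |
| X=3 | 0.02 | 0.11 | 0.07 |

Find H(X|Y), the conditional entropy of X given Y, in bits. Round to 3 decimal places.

Chain rule: H(X|Y) = H(X,Y) − H(Y).
Marginals: p(X) = (0.4100, 0.3900, 0.2000), p(Y) = (0.1100, 0.3600, 0.5300).
H(X,Y) = 2.6980 bits; H(Y) = 1.3663 bits.
H(X|Y) = 2.6980 − 1.3663 = 1.332 bits.

1.332 bits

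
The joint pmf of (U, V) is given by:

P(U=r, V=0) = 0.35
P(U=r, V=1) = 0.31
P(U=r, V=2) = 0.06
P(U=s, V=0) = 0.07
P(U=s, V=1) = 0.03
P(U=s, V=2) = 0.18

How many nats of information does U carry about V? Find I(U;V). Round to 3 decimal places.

0.167 nats

Marginals: p(U) = (0.7200, 0.2800), p(V) = (0.4200, 0.3400, 0.2400).
I(U;V) = H(U) + H(V) − H(U,V).
H(U) = 0.5930, H(V) = 1.0737, H(U,V) = 1.4993.
I(U;V) = 0.5930 + 1.0737 − 1.4993 = 0.167 nats.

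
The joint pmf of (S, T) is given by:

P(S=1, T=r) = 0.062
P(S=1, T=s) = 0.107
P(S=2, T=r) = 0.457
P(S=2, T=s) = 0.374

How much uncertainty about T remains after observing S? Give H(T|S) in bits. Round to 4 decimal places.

0.9853 bits

Marginals: p(S) = (0.1690, 0.8310), p(T) = (0.5190, 0.4810).
H(T|S) = Σ p(S) · H(T|S=·).
  S=1: p=0.1690, H(T|S=1) = 0.9482
  S=2: p=0.8310, H(T|S=2) = 0.9928
Weighted sum = 0.9853 bits.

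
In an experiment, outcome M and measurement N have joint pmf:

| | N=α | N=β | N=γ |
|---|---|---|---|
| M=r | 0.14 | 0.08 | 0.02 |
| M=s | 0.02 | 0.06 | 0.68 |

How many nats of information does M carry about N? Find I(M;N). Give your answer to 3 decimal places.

0.304 nats

Marginals: p(M) = (0.2400, 0.7600), p(N) = (0.1600, 0.1400, 0.7000).
I(M;N) = Σ p(x,y)·ln[p(x,y)/(p(x)p(y))].
  (r,α): 0.14·ln(3.6458) = 0.1811
  (r,β): 0.08·ln(2.3810) = 0.0694
  (r,γ): 0.02·ln(0.1190) = -0.0426
  (s,α): 0.02·ln(0.1645) = -0.0361
  (s,β): 0.06·ln(0.5639) = -0.0344
  (s,γ): 0.68·ln(1.2782) = 0.1669
Sum = 0.304 nats.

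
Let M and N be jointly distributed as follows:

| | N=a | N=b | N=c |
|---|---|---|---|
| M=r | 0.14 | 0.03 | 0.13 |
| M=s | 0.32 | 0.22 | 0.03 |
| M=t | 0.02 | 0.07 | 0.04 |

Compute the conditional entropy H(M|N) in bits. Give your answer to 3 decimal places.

Chain rule: H(M|N) = H(M,N) − H(N).
Marginals: p(M) = (0.3000, 0.5700, 0.1300), p(N) = (0.4800, 0.3200, 0.2000).
H(M,N) = 2.6571 bits; H(N) = 1.4987 bits.
H(M|N) = 2.6571 − 1.4987 = 1.158 bits.

1.158 bits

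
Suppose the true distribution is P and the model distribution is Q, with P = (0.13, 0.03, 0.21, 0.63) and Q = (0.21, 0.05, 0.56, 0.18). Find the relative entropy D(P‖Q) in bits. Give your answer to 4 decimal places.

0.7294 bits

D(P‖Q) = Σ p·log₂(p/q).
  0.13·log₂(0.13/0.21) = -0.08994
  0.03·log₂(0.03/0.05) = -0.02211
  0.21·log₂(0.21/0.56) = -0.29716
  0.63·log₂(0.63/0.18) = 1.13863
D(P‖Q) = 0.7294 bits.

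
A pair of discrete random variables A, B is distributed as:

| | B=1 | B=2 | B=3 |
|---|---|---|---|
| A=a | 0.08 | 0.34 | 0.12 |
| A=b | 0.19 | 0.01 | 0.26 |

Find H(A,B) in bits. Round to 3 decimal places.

2.215 bits

H(A,B) = −Σ p(x,y)·log₂ p(x,y) over all 6 cells.
  cell (a,1): −0.08·log₂0.08 = 0.2915
  cell (a,2): −0.34·log₂0.34 = 0.5292
  cell (a,3): −0.12·log₂0.12 = 0.3671
  cell (b,1): −0.19·log₂0.19 = 0.4552
  cell (b,2): −0.01·log₂0.01 = 0.0664
  cell (b,3): −0.26·log₂0.26 = 0.5053
Sum = 2.215 bits.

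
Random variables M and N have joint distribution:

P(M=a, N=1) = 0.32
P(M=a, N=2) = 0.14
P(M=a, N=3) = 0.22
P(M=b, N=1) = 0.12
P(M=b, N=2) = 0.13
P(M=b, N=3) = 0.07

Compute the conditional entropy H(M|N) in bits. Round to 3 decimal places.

Chain rule: H(M|N) = H(M,N) − H(N).
Marginals: p(M) = (0.6800, 0.3200), p(N) = (0.4400, 0.2700, 0.2900).
H(M,N) = 2.4220 bits; H(N) = 1.5491 bits.
H(M|N) = 2.4220 − 1.5491 = 0.873 bits.

0.873 bits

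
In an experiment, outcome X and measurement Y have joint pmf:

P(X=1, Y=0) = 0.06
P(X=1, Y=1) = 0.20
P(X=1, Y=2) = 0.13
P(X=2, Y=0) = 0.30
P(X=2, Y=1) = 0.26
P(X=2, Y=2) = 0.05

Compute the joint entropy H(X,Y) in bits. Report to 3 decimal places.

H(X,Y) = −Σ p(x,y)·log₂ p(x,y) over all 6 cells.
  cell (1,0): −0.06·log₂0.06 = 0.2435
  cell (1,1): −0.20·log₂0.20 = 0.4644
  cell (1,2): −0.13·log₂0.13 = 0.3826
  cell (2,0): −0.30·log₂0.30 = 0.5211
  cell (2,1): −0.26·log₂0.26 = 0.5053
  cell (2,2): −0.05·log₂0.05 = 0.2161
Sum = 2.333 bits.

2.333 bits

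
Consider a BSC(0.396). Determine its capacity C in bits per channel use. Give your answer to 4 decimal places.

0.0314 bits

Binary symmetric channel: C = 1 − h₂(ε) where h₂ is the binary entropy function.
h₂(0.396) = −0.396·log₂0.396 − 0.604·log₂0.604 = 0.9686.
C = 1 − 0.9686 = 0.0314 bits per channel use.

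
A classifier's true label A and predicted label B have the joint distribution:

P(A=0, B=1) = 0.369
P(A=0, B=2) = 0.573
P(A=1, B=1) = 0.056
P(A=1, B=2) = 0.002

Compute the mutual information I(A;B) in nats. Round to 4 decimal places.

0.0425 nats

Marginals: p(A) = (0.9420, 0.0580), p(B) = (0.4250, 0.5750).
I(A;B) = H(A) + H(B) − H(A,B).
H(A) = 0.2214, H(B) = 0.6819, H(A,B) = 0.8608.
I(A;B) = 0.2214 + 0.6819 − 0.8608 = 0.0425 nats.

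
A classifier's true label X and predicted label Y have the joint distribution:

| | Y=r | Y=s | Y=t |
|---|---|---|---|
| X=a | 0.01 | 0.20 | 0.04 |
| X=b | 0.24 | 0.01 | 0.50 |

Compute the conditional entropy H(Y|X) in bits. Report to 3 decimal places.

Marginals: p(X) = (0.2500, 0.7500), p(Y) = (0.2500, 0.2100, 0.5400).
H(Y|X) = Σ p(X) · H(Y|X=·).
  X=a: p=0.2500, H(Y|X=a) = 0.8663
  X=b: p=0.7500, H(Y|X=b) = 0.9991
Weighted sum = 0.966 bits.

0.966 bits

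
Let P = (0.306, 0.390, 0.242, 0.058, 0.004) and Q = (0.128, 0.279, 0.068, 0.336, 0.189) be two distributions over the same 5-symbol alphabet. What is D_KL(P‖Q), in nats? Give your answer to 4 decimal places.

0.5872 nats

D(P‖Q) = Σ p·ln(p/q).
  0.306·ln(0.306/0.128) = 0.26670
  0.390·ln(0.390/0.279) = 0.13062
  0.242·ln(0.242/0.068) = 0.30720
  0.058·ln(0.058/0.336) = -0.10189
  0.004·ln(0.004/0.189) = -0.01542
D(P‖Q) = 0.5872 nats.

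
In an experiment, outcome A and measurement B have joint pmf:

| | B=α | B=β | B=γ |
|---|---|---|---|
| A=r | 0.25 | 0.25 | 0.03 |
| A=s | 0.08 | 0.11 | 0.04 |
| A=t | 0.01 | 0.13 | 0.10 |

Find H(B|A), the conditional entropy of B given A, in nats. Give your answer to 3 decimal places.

0.896 nats

Marginals: p(A) = (0.5300, 0.2300, 0.2400), p(B) = (0.3400, 0.4900, 0.1700).
H(B|A) = Σ p(A) · H(B|A=·).
  A=r: p=0.5300, H(B|A=r) = 0.8714
  A=s: p=0.2300, H(B|A=s) = 1.0243
  A=t: p=0.2400, H(B|A=t) = 0.8293
Weighted sum = 0.896 nats.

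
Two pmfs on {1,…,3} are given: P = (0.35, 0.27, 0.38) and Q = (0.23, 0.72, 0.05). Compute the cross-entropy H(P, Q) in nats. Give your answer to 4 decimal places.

1.7415 nats

H(P,Q) = −Σ p·ln q.
  −0.35·ln(0.23) = 0.51439
  −0.27·ln(0.72) = 0.08870
  −0.38·ln(0.05) = 1.13838
H(P,Q) = 1.7415 nats.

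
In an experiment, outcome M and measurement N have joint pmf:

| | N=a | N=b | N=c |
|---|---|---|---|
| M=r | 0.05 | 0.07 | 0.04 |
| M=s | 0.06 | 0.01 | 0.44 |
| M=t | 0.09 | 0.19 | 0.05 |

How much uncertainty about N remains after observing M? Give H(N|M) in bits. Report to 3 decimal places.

Marginals: p(M) = (0.1600, 0.5100, 0.3300), p(N) = (0.2000, 0.2700, 0.5300).
H(N|M) = Σ p(M) · H(N|M=·).
  M=r: p=0.1600, H(N|M=r) = 1.5462
  M=s: p=0.5100, H(N|M=s) = 0.6582
  M=t: p=0.3300, H(N|M=t) = 1.3823
Weighted sum = 1.039 bits.

1.039 bits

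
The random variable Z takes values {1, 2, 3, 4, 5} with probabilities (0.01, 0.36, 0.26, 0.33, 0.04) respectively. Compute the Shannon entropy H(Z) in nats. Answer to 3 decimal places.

H(Z) = −Σ p·ln p.
  −(0.01)·ln(0.01) = 0.0461
  −(0.36)·ln(0.36) = 0.3678
  −(0.26)·ln(0.26) = 0.3502
  −(0.33)·ln(0.33) = 0.3659
  −(0.04)·ln(0.04) = 0.1288
Sum: 0.0461 + 0.3678 + 0.3502 + 0.3659 + 0.1288 = 1.259 nats.

1.259 nats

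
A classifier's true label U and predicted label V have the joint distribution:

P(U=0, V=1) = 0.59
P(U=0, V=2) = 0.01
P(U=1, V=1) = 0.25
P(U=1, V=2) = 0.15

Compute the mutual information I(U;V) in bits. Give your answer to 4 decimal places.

0.1792 bits

Marginals: p(U) = (0.6000, 0.4000), p(V) = (0.8400, 0.1600).
I(U;V) = Σ p(x,y)·log₂[p(x,y)/(p(x)p(y))].
  (0,1): 0.59·log₂(1.1706) = 0.13410
  (0,2): 0.01·log₂(0.1042) = -0.03263
  (1,1): 0.25·log₂(0.7440) = -0.10663
  (1,2): 0.15·log₂(2.3438) = 0.18432
Sum = 0.1792 bits.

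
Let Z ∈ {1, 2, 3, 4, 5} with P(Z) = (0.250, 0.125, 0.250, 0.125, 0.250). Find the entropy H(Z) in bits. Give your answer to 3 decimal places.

2.250 bits

H(Z) = −Σ p·log₂ p.
  −(0.250)·log₂(0.250) = 0.5000
  −(0.125)·log₂(0.125) = 0.3750
  −(0.250)·log₂(0.250) = 0.5000
  −(0.125)·log₂(0.125) = 0.3750
  −(0.250)·log₂(0.250) = 0.5000
Sum: 0.5000 + 0.3750 + 0.5000 + 0.3750 + 0.5000 = 2.250 bits.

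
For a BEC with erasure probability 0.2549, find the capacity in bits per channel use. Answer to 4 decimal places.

Binary erasure channel: capacity C = 1 − ε.
C = 1 − 0.2549 = 0.7451 bits per channel use.

0.7451 bits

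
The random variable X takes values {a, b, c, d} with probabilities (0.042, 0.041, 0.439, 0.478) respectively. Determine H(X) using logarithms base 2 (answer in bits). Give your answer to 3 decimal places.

1.411 bits

H(X) = −Σ p·log₂ p.
  −(0.042)·log₂(0.042) = 0.1921
  −(0.041)·log₂(0.041) = 0.1889
  −(0.439)·log₂(0.439) = 0.5214
  −(0.478)·log₂(0.478) = 0.5090
Sum: 0.1921 + 0.1889 + 0.5214 + 0.5090 = 1.411 bits.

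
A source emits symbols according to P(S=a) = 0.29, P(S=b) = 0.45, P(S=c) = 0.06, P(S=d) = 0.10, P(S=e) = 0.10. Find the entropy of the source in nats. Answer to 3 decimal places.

H(S) = −Σ p·ln p.
  −(0.29)·ln(0.29) = 0.3590
  −(0.45)·ln(0.45) = 0.3593
  −(0.06)·ln(0.06) = 0.1688
  −(0.10)·ln(0.10) = 0.2303
  −(0.10)·ln(0.10) = 0.2303
Sum: 0.3590 + 0.3593 + 0.1688 + 0.2303 + 0.2303 = 1.348 nats.

1.348 nats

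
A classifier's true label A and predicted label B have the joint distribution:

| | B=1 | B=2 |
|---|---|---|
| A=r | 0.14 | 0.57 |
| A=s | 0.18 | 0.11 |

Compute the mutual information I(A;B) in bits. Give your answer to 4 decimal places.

Marginals: p(A) = (0.7100, 0.2900), p(B) = (0.3200, 0.6800).
I(A;B) = Σ p(x,y)·log₂[p(x,y)/(p(x)p(y))].
  (r,1): 0.14·log₂(0.6162) = -0.09780
  (r,2): 0.57·log₂(1.1806) = 0.13654
  (s,1): 0.18·log₂(1.9397) = 0.17204
  (s,2): 0.11·log₂(0.5578) = -0.09264
Sum = 0.1181 bits.

0.1181 bits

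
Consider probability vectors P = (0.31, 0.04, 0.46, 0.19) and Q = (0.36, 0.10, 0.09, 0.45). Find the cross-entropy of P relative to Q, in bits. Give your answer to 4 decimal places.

H(P,Q) = −Σ p·log₂ q.
  −0.31·log₂(0.36) = 0.45692
  −0.04·log₂(0.10) = 0.13288
  −0.46·log₂(0.09) = 1.59801
  −0.19·log₂(0.45) = 0.21888
H(P,Q) = 2.4067 bits.

2.4067 bits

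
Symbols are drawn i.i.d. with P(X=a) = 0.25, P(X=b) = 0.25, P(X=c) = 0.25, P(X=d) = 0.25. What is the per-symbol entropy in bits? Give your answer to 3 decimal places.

H(X) = −Σ p·log₂ p.
  −(0.25)·log₂(0.25) = 0.5000
  −(0.25)·log₂(0.25) = 0.5000
  −(0.25)·log₂(0.25) = 0.5000
  −(0.25)·log₂(0.25) = 0.5000
Sum: 0.5000 + 0.5000 + 0.5000 + 0.5000 = 2.000 bits.

2.000 bits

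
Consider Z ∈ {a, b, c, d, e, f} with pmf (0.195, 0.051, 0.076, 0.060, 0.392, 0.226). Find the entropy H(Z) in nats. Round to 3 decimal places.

1.538 nats

H(Z) = −Σ p·ln p.
  −(0.195)·ln(0.195) = 0.3188
  −(0.051)·ln(0.051) = 0.1518
  −(0.076)·ln(0.076) = 0.1959
  −(0.060)·ln(0.060) = 0.1688
  −(0.392)·ln(0.392) = 0.3671
  −(0.226)·ln(0.226) = 0.3361
Sum: 0.3188 + 0.1518 + 0.1959 + 0.1688 + 0.3671 + 0.3361 = 1.538 nats.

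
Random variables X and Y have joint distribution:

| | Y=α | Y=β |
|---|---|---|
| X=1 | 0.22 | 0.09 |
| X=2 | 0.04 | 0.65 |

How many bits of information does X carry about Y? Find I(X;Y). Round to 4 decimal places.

Marginals: p(X) = (0.3100, 0.6900), p(Y) = (0.2600, 0.7400).
I(X;Y) = H(X) + H(Y) − H(X,Y).
H(X) = 0.8932, H(Y) = 0.8267, H(X,Y) = 1.3829.
I(X;Y) = 0.8932 + 0.8267 − 1.3829 = 0.3370 bits.

0.3370 bits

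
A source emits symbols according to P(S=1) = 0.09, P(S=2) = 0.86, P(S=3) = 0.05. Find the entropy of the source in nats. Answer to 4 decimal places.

0.4962 nats

H(S) = −Σ p·ln p.
  −(0.09)·ln(0.09) = 0.21672
  −(0.86)·ln(0.86) = 0.12971
  −(0.05)·ln(0.05) = 0.14979
Sum: 0.21672 + 0.12971 + 0.14979 = 0.4962 nats.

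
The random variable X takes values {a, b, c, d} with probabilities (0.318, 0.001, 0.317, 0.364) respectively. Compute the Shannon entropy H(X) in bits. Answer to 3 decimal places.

H(X) = −Σ p·log₂ p.
  −(0.318)·log₂(0.318) = 0.5256
  −(0.001)·log₂(0.001) = 0.0100
  −(0.317)·log₂(0.317) = 0.5254
  −(0.364)·log₂(0.364) = 0.5307
Sum: 0.5256 + 0.0100 + 0.5254 + 0.5307 = 1.592 bits.

1.592 bits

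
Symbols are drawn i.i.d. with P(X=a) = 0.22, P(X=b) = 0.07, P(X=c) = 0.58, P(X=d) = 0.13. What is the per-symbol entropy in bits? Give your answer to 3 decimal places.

1.588 bits

H(X) = −Σ p·log₂ p.
  −(0.22)·log₂(0.22) = 0.4806
  −(0.07)·log₂(0.07) = 0.2686
  −(0.58)·log₂(0.58) = 0.4558
  −(0.13)·log₂(0.13) = 0.3826
Sum: 0.4806 + 0.2686 + 0.4558 + 0.3826 = 1.588 bits.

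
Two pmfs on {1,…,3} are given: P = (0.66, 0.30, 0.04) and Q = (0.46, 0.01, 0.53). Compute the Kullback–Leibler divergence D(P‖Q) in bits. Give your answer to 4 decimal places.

1.6667 bits

D(P‖Q) = Σ p·log₂(p/q).
  0.66·log₂(0.66/0.46) = 0.34375
  0.30·log₂(0.30/0.01) = 1.47207
  0.04·log₂(0.04/0.53) = -0.14912
D(P‖Q) = 1.6667 bits.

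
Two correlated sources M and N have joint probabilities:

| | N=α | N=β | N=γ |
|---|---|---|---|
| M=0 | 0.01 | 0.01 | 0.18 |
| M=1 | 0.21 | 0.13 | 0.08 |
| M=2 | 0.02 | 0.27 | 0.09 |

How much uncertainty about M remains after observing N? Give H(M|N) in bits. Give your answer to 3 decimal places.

1.109 bits

Marginals: p(M) = (0.2000, 0.4200, 0.3800), p(N) = (0.2400, 0.4100, 0.3500).
H(M|N) = Σ p(N) · H(M|N=·).
  N=α: p=0.2400, H(M|N=α) = 0.6584
  N=β: p=0.4100, H(M|N=β) = 1.0530
  N=γ: p=0.3500, H(M|N=γ) = 1.4839
Weighted sum = 1.109 bits.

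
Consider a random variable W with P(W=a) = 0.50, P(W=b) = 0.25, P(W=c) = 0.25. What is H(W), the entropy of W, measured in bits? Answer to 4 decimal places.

1.5000 bits

H(W) = −Σ p·log₂ p.
  −(0.50)·log₂(0.50) = 0.50000
  −(0.25)·log₂(0.25) = 0.50000
  −(0.25)·log₂(0.25) = 0.50000
Sum: 0.50000 + 0.50000 + 0.50000 = 1.5000 bits.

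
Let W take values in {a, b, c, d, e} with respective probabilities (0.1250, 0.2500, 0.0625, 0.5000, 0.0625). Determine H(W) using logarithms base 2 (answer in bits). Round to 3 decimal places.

1.875 bits

H(W) = −Σ p·log₂ p.
  −(0.1250)·log₂(0.1250) = 0.3750
  −(0.2500)·log₂(0.2500) = 0.5000
  −(0.0625)·log₂(0.0625) = 0.2500
  −(0.5000)·log₂(0.5000) = 0.5000
  −(0.0625)·log₂(0.0625) = 0.2500
Sum: 0.3750 + 0.5000 + 0.2500 + 0.5000 + 0.2500 = 1.875 bits.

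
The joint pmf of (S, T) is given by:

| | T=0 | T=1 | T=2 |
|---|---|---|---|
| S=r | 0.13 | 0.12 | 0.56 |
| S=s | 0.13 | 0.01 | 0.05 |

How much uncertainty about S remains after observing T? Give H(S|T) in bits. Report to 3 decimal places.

0.560 bits

Chain rule: H(S|T) = H(S,T) − H(T).
Marginals: p(S) = (0.8100, 0.1900), p(T) = (0.2600, 0.1300, 0.6100).
H(S,T) = 1.8833 bits; H(T) = 1.3229 bits.
H(S|T) = 1.8833 − 1.3229 = 0.560 bits.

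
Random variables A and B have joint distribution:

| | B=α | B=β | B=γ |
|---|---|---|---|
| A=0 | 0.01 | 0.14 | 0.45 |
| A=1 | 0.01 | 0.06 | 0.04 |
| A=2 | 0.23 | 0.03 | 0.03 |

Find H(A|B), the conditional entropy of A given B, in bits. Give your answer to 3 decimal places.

0.791 bits

Marginals: p(A) = (0.6000, 0.1100, 0.2900), p(B) = (0.2500, 0.2300, 0.5200).
H(A|B) = Σ p(B) · H(A|B=·).
  B=α: p=0.2500, H(A|B=α) = 0.4822
  B=β: p=0.2300, H(A|B=β) = 1.3250
  B=γ: p=0.5200, H(A|B=γ) = 0.7026
Weighted sum = 0.791 bits.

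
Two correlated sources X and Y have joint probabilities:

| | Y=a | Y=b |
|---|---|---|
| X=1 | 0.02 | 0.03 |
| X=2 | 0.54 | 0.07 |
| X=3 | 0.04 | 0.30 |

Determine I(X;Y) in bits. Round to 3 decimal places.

0.431 bits

Marginals: p(X) = (0.0500, 0.6100, 0.3400), p(Y) = (0.6000, 0.4000).
I(X;Y) = Σ p(x,y)·log₂[p(x,y)/(p(x)p(y))].
  (1,a): 0.02·log₂(0.6667) = -0.0117
  (1,b): 0.03·log₂(1.5000) = 0.0175
  (2,a): 0.54·log₂(1.4754) = 0.3030
  (2,b): 0.07·log₂(0.2869) = -0.1261
  (3,a): 0.04·log₂(0.1961) = -0.0940
  (3,b): 0.30·log₂(2.2059) = 0.3424
Sum = 0.431 bits.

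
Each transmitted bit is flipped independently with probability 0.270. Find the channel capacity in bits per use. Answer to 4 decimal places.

0.1585 bits

Binary symmetric channel: C = 1 − h₂(ε) where h₂ is the binary entropy function.
h₂(0.270) = −0.270·log₂0.270 − 0.730·log₂0.730 = 0.8415.
C = 1 − 0.8415 = 0.1585 bits per channel use.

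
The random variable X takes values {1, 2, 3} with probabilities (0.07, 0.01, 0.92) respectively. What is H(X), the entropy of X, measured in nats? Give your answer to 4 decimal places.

0.3089 nats

H(X) = −Σ p·ln p.
  −(0.07)·ln(0.07) = 0.18615
  −(0.01)·ln(0.01) = 0.04605
  −(0.92)·ln(0.92) = 0.07671
Sum: 0.18615 + 0.04605 + 0.07671 = 0.3089 nats.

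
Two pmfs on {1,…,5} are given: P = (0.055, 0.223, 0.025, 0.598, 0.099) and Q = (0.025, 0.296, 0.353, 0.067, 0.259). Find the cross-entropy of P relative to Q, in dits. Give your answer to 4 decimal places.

H(P,Q) = −Σ p·log₁₀ q.
  −0.055·log₁₀(0.025) = 0.08811
  −0.223·log₁₀(0.296) = 0.11790
  −0.025·log₁₀(0.353) = 0.01131
  −0.598·log₁₀(0.067) = 0.70201
  −0.099·log₁₀(0.259) = 0.05808
H(P,Q) = 0.9774 dits.

0.9774 dits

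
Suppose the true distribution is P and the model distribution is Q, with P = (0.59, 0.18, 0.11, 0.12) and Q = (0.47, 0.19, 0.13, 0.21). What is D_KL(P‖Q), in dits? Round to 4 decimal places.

D(P‖Q) = Σ p·log₁₀(p/q).
  0.59·log₁₀(0.59/0.47) = 0.05826
  0.18·log₁₀(0.18/0.19) = -0.00423
  0.11·log₁₀(0.11/0.13) = -0.00798
  0.12·log₁₀(0.12/0.21) = -0.02916
D(P‖Q) = 0.0169 dits.

0.0169 dits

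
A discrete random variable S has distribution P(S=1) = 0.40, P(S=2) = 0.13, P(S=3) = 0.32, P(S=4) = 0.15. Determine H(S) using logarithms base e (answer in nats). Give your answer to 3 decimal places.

1.281 nats

H(S) = −Σ p·ln p.
  −(0.40)·ln(0.40) = 0.3665
  −(0.13)·ln(0.13) = 0.2652
  −(0.32)·ln(0.32) = 0.3646
  −(0.15)·ln(0.15) = 0.2846
Sum: 0.3665 + 0.2652 + 0.3646 + 0.2846 = 1.281 nats.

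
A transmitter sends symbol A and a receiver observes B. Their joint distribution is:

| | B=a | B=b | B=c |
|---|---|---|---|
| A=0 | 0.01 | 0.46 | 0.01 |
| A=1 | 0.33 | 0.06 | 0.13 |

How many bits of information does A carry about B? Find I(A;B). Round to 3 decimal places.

Marginals: p(A) = (0.4800, 0.5200), p(B) = (0.3400, 0.5200, 0.1400).
I(A;B) = Σ p(x,y)·log₂[p(x,y)/(p(x)p(y))].
  (0,a): 0.01·log₂(0.0613) = -0.0403
  (0,b): 0.46·log₂(1.8429) = 0.4057
  (0,c): 0.01·log₂(0.1488) = -0.0275
  (1,a): 0.33·log₂(1.8665) = 0.2971
  (1,b): 0.06·log₂(0.2219) = -0.1303
  (1,c): 0.13·log₂(1.7857) = 0.1087
Sum = 0.613 bits.

0.613 bits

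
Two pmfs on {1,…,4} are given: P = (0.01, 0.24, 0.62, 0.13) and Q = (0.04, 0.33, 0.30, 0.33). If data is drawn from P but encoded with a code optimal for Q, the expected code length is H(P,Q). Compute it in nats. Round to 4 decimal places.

1.1889 nats

H(P,Q) = −Σ p·ln q.
  −0.01·ln(0.04) = 0.03219
  −0.24·ln(0.33) = 0.26608
  −0.62·ln(0.30) = 0.74646
  −0.13·ln(0.33) = 0.14413
H(P,Q) = 1.1889 nats.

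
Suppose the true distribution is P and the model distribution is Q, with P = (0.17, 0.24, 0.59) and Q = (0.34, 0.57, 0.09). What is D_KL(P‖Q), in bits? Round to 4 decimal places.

D(P‖Q) = Σ p·log₂(p/q).
  0.17·log₂(0.17/0.34) = -0.17000
  0.24·log₂(0.24/0.57) = -0.29950
  0.59·log₂(0.59/0.09) = 1.60050
D(P‖Q) = 1.1310 bits.

1.1310 bits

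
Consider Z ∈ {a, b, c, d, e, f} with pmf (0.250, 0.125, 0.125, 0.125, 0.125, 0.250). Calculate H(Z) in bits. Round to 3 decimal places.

H(Z) = −Σ p·log₂ p.
  −(0.250)·log₂(0.250) = 0.5000
  −(0.125)·log₂(0.125) = 0.3750
  −(0.125)·log₂(0.125) = 0.3750
  −(0.125)·log₂(0.125) = 0.3750
  −(0.125)·log₂(0.125) = 0.3750
  −(0.250)·log₂(0.250) = 0.5000
Sum: 0.5000 + 0.3750 + 0.3750 + 0.3750 + 0.3750 + 0.5000 = 2.500 bits.

2.500 bits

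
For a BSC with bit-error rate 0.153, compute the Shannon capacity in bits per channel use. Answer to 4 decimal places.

0.3827 bits

Binary symmetric channel: C = 1 − h₂(ε) where h₂ is the binary entropy function.
h₂(0.153) = −0.153·log₂0.153 − 0.847·log₂0.847 = 0.6173.
C = 1 − 0.6173 = 0.3827 bits per channel use.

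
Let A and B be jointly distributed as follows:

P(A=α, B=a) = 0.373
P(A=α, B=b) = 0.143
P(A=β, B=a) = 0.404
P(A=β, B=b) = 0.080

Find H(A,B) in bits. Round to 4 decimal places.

H(A,B) = −Σ p(x,y)·log₂ p(x,y) over all 4 cells.
  cell (α,a): −0.373·log₂0.373 = 0.53069
  cell (α,b): −0.143·log₂0.143 = 0.40125
  cell (β,a): −0.404·log₂0.404 = 0.52826
  cell (β,b): −0.080·log₂0.080 = 0.29151
Sum = 1.7517 bits.

1.7517 bits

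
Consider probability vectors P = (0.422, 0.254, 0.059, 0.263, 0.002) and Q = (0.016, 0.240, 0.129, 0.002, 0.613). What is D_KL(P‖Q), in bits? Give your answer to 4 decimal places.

3.7812 bits

D(P‖Q) = Σ p·log₂(p/q).
  0.422·log₂(0.422/0.016) = 1.99230
  0.254·log₂(0.254/0.240) = 0.02078
  0.059·log₂(0.059/0.129) = -0.06659
  0.263·log₂(0.263/0.002) = 1.85124
  0.002·log₂(0.002/0.613) = -0.01652
D(P‖Q) = 3.7812 bits.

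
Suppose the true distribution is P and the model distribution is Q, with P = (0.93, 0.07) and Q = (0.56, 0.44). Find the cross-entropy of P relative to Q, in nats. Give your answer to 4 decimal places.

H(P,Q) = −Σ p·ln q.
  −0.93·ln(0.56) = 0.53923
  −0.07·ln(0.44) = 0.05747
H(P,Q) = 0.5967 nats.

0.5967 nats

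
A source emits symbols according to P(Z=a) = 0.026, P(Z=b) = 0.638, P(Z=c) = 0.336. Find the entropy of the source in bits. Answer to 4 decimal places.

1.0792 bits

H(Z) = −Σ p·log₂ p.
  −(0.026)·log₂(0.026) = 0.13690
  −(0.638)·log₂(0.638) = 0.41366
  −(0.336)·log₂(0.336) = 0.52868
Sum: 0.13690 + 0.41366 + 0.52868 = 1.0792 bits.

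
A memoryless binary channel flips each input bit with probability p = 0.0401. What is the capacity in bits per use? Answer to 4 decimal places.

0.7572 bits

Binary symmetric channel: C = 1 − h₂(ε) where h₂ is the binary entropy function.
h₂(0.0401) = −0.0401·log₂0.0401 − 0.9599·log₂0.9599 = 0.2428.
C = 1 − 0.2428 = 0.7572 bits per channel use.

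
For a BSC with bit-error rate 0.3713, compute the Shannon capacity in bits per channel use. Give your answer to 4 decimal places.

Binary symmetric channel: C = 1 − h₂(ε) where h₂ is the binary entropy function.
h₂(0.3713) = −0.3713·log₂0.3713 − 0.6287·log₂0.6287 = 0.9517.
C = 1 − 0.9517 = 0.0483 bits per channel use.

0.0483 bits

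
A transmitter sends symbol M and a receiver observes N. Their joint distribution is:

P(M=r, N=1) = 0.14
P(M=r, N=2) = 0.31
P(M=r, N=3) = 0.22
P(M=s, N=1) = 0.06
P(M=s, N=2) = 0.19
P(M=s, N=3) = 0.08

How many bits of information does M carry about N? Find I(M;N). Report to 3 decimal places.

Marginals: p(M) = (0.6700, 0.3300), p(N) = (0.2000, 0.5000, 0.3000).
I(M;N) = H(M) + H(N) − H(M,N).
H(M) = 0.9149, H(N) = 1.4855, H(M,N) = 2.3917.
I(M;N) = 0.9149 + 1.4855 − 2.3917 = 0.009 bits.

0.009 bits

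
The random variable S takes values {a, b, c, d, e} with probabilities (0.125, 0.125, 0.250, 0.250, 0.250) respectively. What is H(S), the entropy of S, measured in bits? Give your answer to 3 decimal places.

2.250 bits

H(S) = −Σ p·log₂ p.
  −(0.125)·log₂(0.125) = 0.3750
  −(0.125)·log₂(0.125) = 0.3750
  −(0.250)·log₂(0.250) = 0.5000
  −(0.250)·log₂(0.250) = 0.5000
  −(0.250)·log₂(0.250) = 0.5000
Sum: 0.3750 + 0.3750 + 0.5000 + 0.5000 + 0.5000 = 2.250 bits.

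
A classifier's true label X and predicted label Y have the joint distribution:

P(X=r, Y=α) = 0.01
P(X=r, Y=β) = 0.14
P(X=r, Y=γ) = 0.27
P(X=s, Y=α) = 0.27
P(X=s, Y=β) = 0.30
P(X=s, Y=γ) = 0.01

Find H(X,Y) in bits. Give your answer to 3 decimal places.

2.071 bits

H(X,Y) = −Σ p(x,y)·log₂ p(x,y) over all 6 cells.
  cell (r,α): −0.01·log₂0.01 = 0.0664
  cell (r,β): −0.14·log₂0.14 = 0.3971
  cell (r,γ): −0.27·log₂0.27 = 0.5100
  cell (s,α): −0.27·log₂0.27 = 0.5100
  cell (s,β): −0.30·log₂0.30 = 0.5211
  cell (s,γ): −0.01·log₂0.01 = 0.0664
Sum = 2.071 bits.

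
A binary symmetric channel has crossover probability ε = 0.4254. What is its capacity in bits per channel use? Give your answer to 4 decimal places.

0.0161 bits

Binary symmetric channel: C = 1 − h₂(ε) where h₂ is the binary entropy function.
h₂(0.4254) = −0.4254·log₂0.4254 − 0.5746·log₂0.5746 = 0.9839.
C = 1 − 0.9839 = 0.0161 bits per channel use.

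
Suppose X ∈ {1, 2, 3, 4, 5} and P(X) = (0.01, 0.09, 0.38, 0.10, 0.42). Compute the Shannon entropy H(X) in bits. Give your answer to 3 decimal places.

1.767 bits

H(X) = −Σ p·log₂ p.
  −(0.01)·log₂(0.01) = 0.0664
  −(0.09)·log₂(0.09) = 0.3127
  −(0.38)·log₂(0.38) = 0.5305
  −(0.10)·log₂(0.10) = 0.3322
  −(0.42)·log₂(0.42) = 0.5256
Sum: 0.0664 + 0.3127 + 0.5305 + 0.3322 + 0.5256 = 1.767 bits.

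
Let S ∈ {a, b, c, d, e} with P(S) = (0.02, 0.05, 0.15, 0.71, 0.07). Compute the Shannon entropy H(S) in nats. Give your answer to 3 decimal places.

0.942 nats

H(S) = −Σ p·ln p.
  −(0.02)·ln(0.02) = 0.0782
  −(0.05)·ln(0.05) = 0.1498
  −(0.15)·ln(0.15) = 0.2846
  −(0.71)·ln(0.71) = 0.2432
  −(0.07)·ln(0.07) = 0.1861
Sum: 0.0782 + 0.1498 + 0.2846 + 0.2432 + 0.1861 = 0.942 nats.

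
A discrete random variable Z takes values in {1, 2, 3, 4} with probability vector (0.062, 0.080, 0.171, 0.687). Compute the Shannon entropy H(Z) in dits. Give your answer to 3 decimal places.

0.406 dits

H(Z) = −Σ p·log₁₀ p.
  −(0.062)·log₁₀(0.062) = 0.0749
  −(0.080)·log₁₀(0.080) = 0.0878
  −(0.171)·log₁₀(0.171) = 0.1312
  −(0.687)·log₁₀(0.687) = 0.1120
Sum: 0.0749 + 0.0878 + 0.1312 + 0.1120 = 0.406 dits.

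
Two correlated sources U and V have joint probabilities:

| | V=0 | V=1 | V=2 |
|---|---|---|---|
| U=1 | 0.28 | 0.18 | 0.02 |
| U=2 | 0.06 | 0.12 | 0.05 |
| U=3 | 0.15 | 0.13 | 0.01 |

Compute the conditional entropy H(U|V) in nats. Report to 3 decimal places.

Marginals: p(U) = (0.4800, 0.2300, 0.2900), p(V) = (0.4900, 0.4300, 0.0800).
H(U|V) = Σ p(V) · H(U|V=·).
  V=0: p=0.4900, H(U|V=0) = 0.9393
  V=1: p=0.4300, H(U|V=1) = 1.0824
  V=2: p=0.0800, H(U|V=2) = 0.9003
Weighted sum = 0.998 nats.

0.998 nats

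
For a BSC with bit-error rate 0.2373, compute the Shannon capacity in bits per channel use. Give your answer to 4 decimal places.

Binary symmetric channel: C = 1 − h₂(ε) where h₂ is the binary entropy function.
h₂(0.2373) = −0.2373·log₂0.2373 − 0.7627·log₂0.7627 = 0.7905.
C = 1 − 0.7905 = 0.2095 bits per channel use.

0.2095 bits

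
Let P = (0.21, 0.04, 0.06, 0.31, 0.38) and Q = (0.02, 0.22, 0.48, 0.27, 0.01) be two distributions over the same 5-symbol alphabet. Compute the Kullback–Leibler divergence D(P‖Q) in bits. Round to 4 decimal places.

D(P‖Q) = Σ p·log₂(p/q).
  0.21·log₂(0.21/0.02) = 0.71239
  0.04·log₂(0.04/0.22) = -0.09838
  0.06·log₂(0.06/0.48) = -0.18000
  0.31·log₂(0.31/0.27) = 0.06179
  0.38·log₂(0.38/0.01) = 1.99421
D(P‖Q) = 2.4900 bits.

2.4900 bits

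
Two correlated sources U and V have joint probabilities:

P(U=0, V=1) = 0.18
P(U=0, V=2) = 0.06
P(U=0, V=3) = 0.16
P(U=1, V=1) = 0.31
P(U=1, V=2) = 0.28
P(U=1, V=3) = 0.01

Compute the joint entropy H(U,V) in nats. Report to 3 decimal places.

1.536 nats

H(U,V) = −Σ p(x,y)·ln p(x,y) over all 6 cells.
  cell (0,1): −0.18·ln0.18 = 0.3087
  cell (0,2): −0.06·ln0.06 = 0.1688
  cell (0,3): −0.16·ln0.16 = 0.2932
  cell (1,1): −0.31·ln0.31 = 0.3631
  cell (1,2): −0.28·ln0.28 = 0.3564
  cell (1,3): −0.01·ln0.01 = 0.0461
Sum = 1.536 nats.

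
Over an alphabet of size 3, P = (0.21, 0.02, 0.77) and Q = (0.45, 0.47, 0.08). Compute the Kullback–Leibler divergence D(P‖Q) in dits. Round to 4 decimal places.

0.6603 dits

D(P‖Q) = Σ p·log₁₀(p/q).
  0.21·log₁₀(0.21/0.45) = -0.06951
  0.02·log₁₀(0.02/0.47) = -0.02742
  0.77·log₁₀(0.77/0.08) = 0.75722
D(P‖Q) = 0.6603 dits.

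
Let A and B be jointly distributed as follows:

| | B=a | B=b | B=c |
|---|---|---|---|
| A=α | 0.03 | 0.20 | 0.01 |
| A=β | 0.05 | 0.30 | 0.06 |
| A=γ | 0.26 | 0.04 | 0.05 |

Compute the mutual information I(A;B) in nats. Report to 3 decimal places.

0.248 nats

Marginals: p(A) = (0.2400, 0.4100, 0.3500), p(B) = (0.3400, 0.5400, 0.1200).
I(A;B) = Σ p(x,y)·ln[p(x,y)/(p(x)p(y))].
  (α,a): 0.03·ln(0.3676) = -0.0300
  (α,b): 0.20·ln(1.5432) = 0.0868
  (α,c): 0.01·ln(0.3472) = -0.0106
  (β,a): 0.05·ln(0.3587) = -0.0513
  (β,b): 0.30·ln(1.3550) = 0.0911
  (β,c): 0.06·ln(1.2195) = 0.0119
  (γ,a): 0.26·ln(2.1849) = 0.2032
  (γ,b): 0.04·ln(0.2116) = -0.0621
  (γ,c): 0.05·ln(1.1905) = 0.0087
Sum = 0.248 nats.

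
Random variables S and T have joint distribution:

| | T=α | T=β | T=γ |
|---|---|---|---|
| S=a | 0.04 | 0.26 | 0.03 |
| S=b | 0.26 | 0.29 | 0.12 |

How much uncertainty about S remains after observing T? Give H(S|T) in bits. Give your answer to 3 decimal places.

0.827 bits

Chain rule: H(S|T) = H(S,T) − H(T).
Marginals: p(S) = (0.3300, 0.6700), p(T) = (0.3000, 0.5500, 0.1500).
H(S,T) = 2.2331 bits; H(T) = 1.4060 bits.
H(S|T) = 2.2331 − 1.4060 = 0.827 bits.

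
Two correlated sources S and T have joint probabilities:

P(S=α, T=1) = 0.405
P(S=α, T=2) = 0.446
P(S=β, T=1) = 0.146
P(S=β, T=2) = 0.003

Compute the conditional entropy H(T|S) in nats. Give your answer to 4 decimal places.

Marginals: p(S) = (0.8510, 0.1490), p(T) = (0.5510, 0.4490).
H(T|S) = Σ p(S) · H(T|S=·).
  S=α: p=0.8510, H(T|S=α) = 0.6920
  S=β: p=0.1490, H(T|S=β) = 0.0986
Weighted sum = 0.6036 nats.

0.6036 nats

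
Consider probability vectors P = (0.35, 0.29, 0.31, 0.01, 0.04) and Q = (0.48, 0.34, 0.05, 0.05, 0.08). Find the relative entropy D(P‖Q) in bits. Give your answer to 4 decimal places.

D(P‖Q) = Σ p·log₂(p/q).
  0.35·log₂(0.35/0.48) = -0.15949
  0.29·log₂(0.29/0.34) = -0.06655
  0.31·log₂(0.31/0.05) = 0.81600
  0.01·log₂(0.01/0.05) = -0.02322
  0.04·log₂(0.04/0.08) = -0.04000
D(P‖Q) = 0.5267 bits.

0.5267 bits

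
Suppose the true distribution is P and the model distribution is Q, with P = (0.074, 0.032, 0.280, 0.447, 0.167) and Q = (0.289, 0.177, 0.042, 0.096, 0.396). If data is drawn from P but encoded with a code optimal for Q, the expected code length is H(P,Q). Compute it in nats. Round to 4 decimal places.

2.2371 nats

H(P,Q) = −Σ p·ln q.
  −0.074·ln(0.289) = 0.09186
  −0.032·ln(0.177) = 0.05541
  −0.280·ln(0.042) = 0.88762
  −0.447·ln(0.096) = 1.04750
  −0.167·ln(0.396) = 0.15470
H(P,Q) = 2.2371 nats.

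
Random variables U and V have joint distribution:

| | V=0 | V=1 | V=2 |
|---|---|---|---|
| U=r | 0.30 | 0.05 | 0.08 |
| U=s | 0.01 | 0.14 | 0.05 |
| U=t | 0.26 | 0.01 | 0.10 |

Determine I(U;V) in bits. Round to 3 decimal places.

0.321 bits

Marginals: p(U) = (0.4300, 0.2000, 0.3700), p(V) = (0.5700, 0.2000, 0.2300).
I(U;V) = Σ p(x,y)·log₂[p(x,y)/(p(x)p(y))].
  (r,0): 0.30·log₂(1.2240) = 0.0875
  (r,1): 0.05·log₂(0.5814) = -0.0391
  (r,2): 0.08·log₂(0.8089) = -0.0245
  (s,0): 0.01·log₂(0.0877) = -0.0351
  (s,1): 0.14·log₂(3.5000) = 0.2530
  (s,2): 0.05·log₂(1.0870) = 0.0060
  (t,0): 0.26·log₂(1.2328) = 0.0785
  (t,1): 0.01·log₂(0.1351) = -0.0289
  (t,2): 0.10·log₂(1.1751) = 0.0233
Sum = 0.321 bits.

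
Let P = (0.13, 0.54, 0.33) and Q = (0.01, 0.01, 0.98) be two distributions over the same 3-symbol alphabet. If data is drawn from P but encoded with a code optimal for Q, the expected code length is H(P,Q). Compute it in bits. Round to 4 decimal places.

H(P,Q) = −Σ p·log₂ q.
  −0.13·log₂(0.01) = 0.86370
  −0.54·log₂(0.01) = 3.58768
  −0.33·log₂(0.98) = 0.00962
H(P,Q) = 4.4610 bits.

4.4610 bits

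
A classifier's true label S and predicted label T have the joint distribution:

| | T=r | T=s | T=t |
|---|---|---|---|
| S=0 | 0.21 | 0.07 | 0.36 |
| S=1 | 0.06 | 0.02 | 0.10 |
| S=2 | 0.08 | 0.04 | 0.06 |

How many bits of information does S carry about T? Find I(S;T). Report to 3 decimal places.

0.025 bits

Marginals: p(S) = (0.6400, 0.1800, 0.1800), p(T) = (0.3500, 0.1300, 0.5200).
I(S;T) = Σ p(x,y)·log₂[p(x,y)/(p(x)p(y))].
  (0,r): 0.21·log₂(0.9375) = -0.0196
  (0,s): 0.07·log₂(0.8413) = -0.0174
  (0,t): 0.36·log₂(1.0817) = 0.0408
  (1,r): 0.06·log₂(0.9524) = -0.0042
  (1,s): 0.02·log₂(0.8547) = -0.0045
  (1,t): 0.10·log₂(1.0684) = 0.0095
  (2,r): 0.08·log₂(1.2698) = 0.0276
  (2,s): 0.04·log₂(1.7094) = 0.0309
  (2,t): 0.06·log₂(0.6410) = -0.0385
Sum = 0.025 bits.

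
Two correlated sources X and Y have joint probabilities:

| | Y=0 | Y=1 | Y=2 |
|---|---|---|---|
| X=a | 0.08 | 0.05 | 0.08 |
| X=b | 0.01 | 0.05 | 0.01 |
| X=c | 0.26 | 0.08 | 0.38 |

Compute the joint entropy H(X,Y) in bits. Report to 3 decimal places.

2.475 bits

H(X,Y) = −Σ p(x,y)·log₂ p(x,y) over all 9 cells.
  cell (a,0): −0.08·log₂0.08 = 0.2915
  cell (a,1): −0.05·log₂0.05 = 0.2161
  cell (a,2): −0.08·log₂0.08 = 0.2915
  cell (b,0): −0.01·log₂0.01 = 0.0664
  cell (b,1): −0.05·log₂0.05 = 0.2161
  cell (b,2): −0.01·log₂0.01 = 0.0664
  cell (c,0): −0.26·log₂0.26 = 0.5053
  cell (c,1): −0.08·log₂0.08 = 0.2915
  cell (c,2): −0.38·log₂0.38 = 0.5305
Sum = 2.475 bits.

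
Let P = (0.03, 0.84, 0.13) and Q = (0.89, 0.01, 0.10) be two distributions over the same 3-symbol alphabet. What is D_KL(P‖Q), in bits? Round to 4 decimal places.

5.2720 bits

D(P‖Q) = Σ p·log₂(p/q).
  0.03·log₂(0.03/0.89) = -0.14672
  0.84·log₂(0.84/0.01) = 5.36955
  0.13·log₂(0.13/0.10) = 0.04921
D(P‖Q) = 5.2720 bits.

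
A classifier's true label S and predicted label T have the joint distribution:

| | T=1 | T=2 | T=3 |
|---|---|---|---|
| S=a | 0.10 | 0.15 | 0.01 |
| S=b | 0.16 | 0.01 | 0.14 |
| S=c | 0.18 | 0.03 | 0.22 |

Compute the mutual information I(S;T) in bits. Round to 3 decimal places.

0.286 bits

Marginals: p(S) = (0.2600, 0.3100, 0.4300), p(T) = (0.4400, 0.1900, 0.3700).
I(S;T) = Σ p(x,y)·log₂[p(x,y)/(p(x)p(y))].
  (a,1): 0.10·log₂(0.8741) = -0.0194
  (a,2): 0.15·log₂(3.0364) = 0.2404
  (a,3): 0.01·log₂(0.1040) = -0.0327
  (b,1): 0.16·log₂(1.1730) = 0.0368
  (b,2): 0.01·log₂(0.1698) = -0.0256
  (b,3): 0.14·log₂(1.2206) = 0.0403
  (c,1): 0.18·log₂(0.9514) = -0.0129
  (c,2): 0.03·log₂(0.3672) = -0.0434
  (c,3): 0.22·log₂(1.3828) = 0.1029
Sum = 0.286 bits.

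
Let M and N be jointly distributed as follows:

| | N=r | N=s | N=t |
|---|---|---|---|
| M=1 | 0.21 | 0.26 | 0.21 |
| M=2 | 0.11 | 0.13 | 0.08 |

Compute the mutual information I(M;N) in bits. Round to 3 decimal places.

0.003 bits

Marginals: p(M) = (0.6800, 0.3200), p(N) = (0.3200, 0.3900, 0.2900).
I(M;N) = Σ p(x,y)·log₂[p(x,y)/(p(x)p(y))].
  (1,r): 0.21·log₂(0.9651) = -0.0108
  (1,s): 0.26·log₂(0.9804) = -0.0074
  (1,t): 0.21·log₂(1.0649) = 0.0191
  (2,r): 0.11·log₂(1.0742) = 0.0114
  (2,s): 0.13·log₂(1.0417) = 0.0077
  (2,t): 0.08·log₂(0.8621) = -0.0171
Sum = 0.003 bits.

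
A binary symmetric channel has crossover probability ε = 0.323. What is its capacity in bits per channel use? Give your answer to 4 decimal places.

Binary symmetric channel: C = 1 − h₂(ε) where h₂ is the binary entropy function.
h₂(0.323) = −0.323·log₂0.323 − 0.677·log₂0.677 = 0.9076.
C = 1 − 0.9076 = 0.0924 bits per channel use.

0.0924 bits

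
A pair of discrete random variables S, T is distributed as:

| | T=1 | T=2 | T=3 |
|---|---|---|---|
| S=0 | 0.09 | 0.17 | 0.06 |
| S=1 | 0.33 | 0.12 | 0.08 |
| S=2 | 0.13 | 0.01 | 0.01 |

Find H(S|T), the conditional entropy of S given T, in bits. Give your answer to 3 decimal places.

1.287 bits

Marginals: p(S) = (0.3200, 0.5300, 0.1500), p(T) = (0.5500, 0.3000, 0.1500).
H(S|T) = Σ p(T) · H(S|T=·).
  T=1: p=0.5500, H(S|T=1) = 1.3614
  T=2: p=0.3000, H(S|T=2) = 1.1567
  T=3: p=0.1500, H(S|T=3) = 1.2729
Weighted sum = 1.287 bits.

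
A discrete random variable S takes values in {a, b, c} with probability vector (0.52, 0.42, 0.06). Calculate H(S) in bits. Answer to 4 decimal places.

1.2598 bits

H(S) = −Σ p·log₂ p.
  −(0.52)·log₂(0.52) = 0.49058
  −(0.42)·log₂(0.42) = 0.52565
  −(0.06)·log₂(0.06) = 0.24353
Sum: 0.49058 + 0.52565 + 0.24353 = 1.2598 bits.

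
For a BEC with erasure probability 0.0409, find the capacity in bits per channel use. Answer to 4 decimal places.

0.9591 bits

Binary erasure channel: capacity C = 1 − ε.
C = 1 − 0.0409 = 0.9591 bits per channel use.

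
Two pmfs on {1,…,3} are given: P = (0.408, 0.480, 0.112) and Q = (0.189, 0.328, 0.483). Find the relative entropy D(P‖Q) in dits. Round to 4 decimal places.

D(P‖Q) = Σ p·log₁₀(p/q).
  0.408·log₁₀(0.408/0.189) = 0.13635
  0.480·log₁₀(0.480/0.328) = 0.07938
  0.112·log₁₀(0.112/0.483) = -0.07109
D(P‖Q) = 0.1446 dits.

0.1446 dits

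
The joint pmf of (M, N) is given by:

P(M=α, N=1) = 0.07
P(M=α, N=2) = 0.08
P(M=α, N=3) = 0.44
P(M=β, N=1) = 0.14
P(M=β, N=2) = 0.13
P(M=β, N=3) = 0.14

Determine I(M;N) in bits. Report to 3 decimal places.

Marginals: p(M) = (0.5900, 0.4100), p(N) = (0.2100, 0.2100, 0.5800).
I(M;N) = Σ p(x,y)·log₂[p(x,y)/(p(x)p(y))].
  (α,1): 0.07·log₂(0.5650) = -0.0577
  (α,2): 0.08·log₂(0.6457) = -0.0505
  (α,3): 0.44·log₂(1.2858) = 0.1596
  (β,1): 0.14·log₂(1.6260) = 0.0982
  (β,2): 0.13·log₂(1.5099) = 0.0773
  (β,3): 0.14·log₂(0.5887) = -0.1070
Sum = 0.120 bits.

0.120 bits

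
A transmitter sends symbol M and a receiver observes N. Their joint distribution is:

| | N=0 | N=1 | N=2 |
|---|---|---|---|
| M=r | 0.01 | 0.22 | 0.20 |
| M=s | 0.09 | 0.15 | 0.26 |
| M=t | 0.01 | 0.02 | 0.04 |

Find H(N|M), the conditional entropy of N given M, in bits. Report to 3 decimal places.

1.313 bits

Chain rule: H(N|M) = H(M,N) − H(M).
Marginals: p(M) = (0.4300, 0.5000, 0.0700), p(N) = (0.1100, 0.3900, 0.5000).
H(M,N) = 2.6050 bits; H(M) = 1.2921 bits.
H(N|M) = 2.6050 − 1.2921 = 1.313 bits.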